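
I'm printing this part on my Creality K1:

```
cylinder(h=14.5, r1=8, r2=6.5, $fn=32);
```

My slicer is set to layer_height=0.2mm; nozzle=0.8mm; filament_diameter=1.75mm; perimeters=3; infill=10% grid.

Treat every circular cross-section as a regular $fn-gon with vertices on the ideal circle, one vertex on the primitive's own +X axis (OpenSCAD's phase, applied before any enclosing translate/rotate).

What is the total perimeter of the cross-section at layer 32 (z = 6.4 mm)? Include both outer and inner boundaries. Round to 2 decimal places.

At z = 6.4 mm: the cone contributes a regular 32-gon of circumradius 7.338 (interpolated between r1=8 and r2=6.5 at t=0.441) (perimeter = 2·32·7.338·sin(180°/32) = 46.03 mm). Overall, the cross-section is a single solid region. Total boundary length (outer) = 46.03 mm.

46.03 mm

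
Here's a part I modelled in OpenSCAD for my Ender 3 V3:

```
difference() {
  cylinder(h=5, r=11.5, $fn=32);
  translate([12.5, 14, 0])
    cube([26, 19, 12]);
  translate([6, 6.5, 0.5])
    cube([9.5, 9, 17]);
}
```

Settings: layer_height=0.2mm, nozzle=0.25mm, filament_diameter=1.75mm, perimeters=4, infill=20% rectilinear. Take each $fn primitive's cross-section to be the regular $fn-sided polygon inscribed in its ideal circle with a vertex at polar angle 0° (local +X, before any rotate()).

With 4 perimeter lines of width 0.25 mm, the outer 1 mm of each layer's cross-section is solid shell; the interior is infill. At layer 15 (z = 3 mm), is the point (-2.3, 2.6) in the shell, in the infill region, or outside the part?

At z = 3 mm: the r=11.5 cylinder contributes a regular 32-gon of circumradius 11.5; the cube at (12.5, 14) is present — its section is the full 26×19 rectangle; the 9.5×9 cube at (6, 6.5) contributes its full rectangle; After the difference (first − rest): starting from the r=11.5 cylinder, the 26×19 cube at (12.5, 14) misses the remaining region (no effect); the 9.5×9 cube at (6, 6.5) partially overlaps it — only the 6.41 mm² overlap (of its 85.50 mm²) is removed, clipping the outline — 1 connected region. Overall, the cross-section is a single solid region. The nearest boundary edge runs (-8.13, 8.13)→(-6.39, 9.56); distance from the point to it = 7.98 mm. The point is inside the cross-section and 7.98 mm from the nearest boundary — more than the 1 mm shell width (4 × 0.25), so it's in the infill interior.

infill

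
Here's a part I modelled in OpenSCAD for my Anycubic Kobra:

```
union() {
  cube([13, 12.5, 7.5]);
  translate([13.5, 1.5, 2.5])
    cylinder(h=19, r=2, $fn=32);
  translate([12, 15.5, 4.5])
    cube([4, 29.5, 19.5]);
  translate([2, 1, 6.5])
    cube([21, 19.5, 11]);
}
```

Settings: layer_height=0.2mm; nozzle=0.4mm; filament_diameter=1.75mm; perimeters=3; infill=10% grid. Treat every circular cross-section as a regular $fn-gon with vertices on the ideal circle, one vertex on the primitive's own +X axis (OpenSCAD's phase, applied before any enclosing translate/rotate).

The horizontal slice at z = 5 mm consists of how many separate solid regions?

At z = 5 mm: the 13×12.5 cube contributes its full rectangle; the r=2 cylinder at (13.5, 1.5) gives a regular 32-gon of circumradius 2 (constant along its height); the cube at (12, 15.5) (footprint 4×29.5) is included at this height; the cube at (2, 1) is not intersected at this z (z outside [6.5, 17.5]); Combining (union): the regions partially overlap (shared area 4.06 mm²), so overlapping operands fuse into one piece — 2 connected regions. The result has 2 disconnected regions.

2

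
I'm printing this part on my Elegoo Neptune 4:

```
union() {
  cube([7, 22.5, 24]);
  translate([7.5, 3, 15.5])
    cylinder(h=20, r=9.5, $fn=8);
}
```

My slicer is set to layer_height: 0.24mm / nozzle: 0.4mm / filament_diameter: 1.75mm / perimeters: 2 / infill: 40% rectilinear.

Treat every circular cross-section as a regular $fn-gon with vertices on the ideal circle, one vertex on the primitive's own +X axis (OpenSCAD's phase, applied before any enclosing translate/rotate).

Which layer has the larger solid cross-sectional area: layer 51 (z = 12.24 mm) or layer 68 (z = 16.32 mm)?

layer 68 (z = 16.32 mm)

Layer 51 (z = 12.24): the 7×22.5 cube contributes its full rectangle (area 157.50 mm²); the cylinder at (7.5, 3) is not intersected at this z (z outside [15.5, 35.5]); Combining (union): only the 7×22.5 cube is present, so the union is just that shape — area = 157.50 mm². So its area = 157.50 mm². Layer 68 (z = 16.32): the cube is present — its section is the full 7×22.5 rectangle (area 157.50 mm²); the r=9.5 cylinder at (7.5, 3) gives a regular 8-gon of circumradius 9.5 (constant along its height) (area = (8/2)·9.500²·sin(360°/8) = 255.27 mm²); Combining (union): the regions partially overlap — summed areas 412.77 mm² minus the doubly-counted overlap 75.29 mm² gives 337.48 mm² — area = 337.48 mm². So its area = 337.48 mm². Layer 68 is larger (337.48 vs 157.50 mm²).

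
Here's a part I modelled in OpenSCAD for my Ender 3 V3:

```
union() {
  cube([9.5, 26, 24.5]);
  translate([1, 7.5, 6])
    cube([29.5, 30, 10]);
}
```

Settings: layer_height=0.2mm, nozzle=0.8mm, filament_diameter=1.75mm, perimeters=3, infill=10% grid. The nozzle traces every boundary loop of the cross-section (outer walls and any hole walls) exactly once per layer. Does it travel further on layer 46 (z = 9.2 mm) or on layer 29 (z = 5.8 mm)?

Layer 46 (z = 9.2): the cube is present — its section is the full 9.5×26 rectangle (perimeter 71.00 mm); the cube at (1, 7.5) (footprint 29.5×30) is included at this height (perimeter 119.00 mm); Taking the union: the regions partially overlap (shared area 157.25 mm²), so the edge portions inside another operand are dropped and the merged outline is re-measured after clipping — boundary = 136.00 mm. So its perimeter = 136.00 mm. Layer 29 (z = 5.8): the cube (footprint 9.5×26) is included at this height (perimeter 71.00 mm); the cube at (1, 7.5) is not intersected at this z (z outside [6, 16]); Combining (union): only the 9.5×26 cube is present, so the union is just that shape — boundary = 71.00 mm. So its perimeter = 71.00 mm. Layer 46 is larger (136.00 vs 71.00 mm).

layer 46 (z = 9.2 mm)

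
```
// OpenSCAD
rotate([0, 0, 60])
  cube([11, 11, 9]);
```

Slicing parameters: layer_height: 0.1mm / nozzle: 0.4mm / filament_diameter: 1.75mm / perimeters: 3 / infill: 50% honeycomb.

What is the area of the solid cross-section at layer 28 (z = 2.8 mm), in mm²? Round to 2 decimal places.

121.00 mm²

At z = 2.8 mm: the cube (footprint 11×11) is included at this height (area 121.00 mm²); (rotated 60° about Z; rotation is an isometry so areas/perimeters/island counts are preserved). Overall, the cross-section is a single solid region. Net area = 121.00 mm².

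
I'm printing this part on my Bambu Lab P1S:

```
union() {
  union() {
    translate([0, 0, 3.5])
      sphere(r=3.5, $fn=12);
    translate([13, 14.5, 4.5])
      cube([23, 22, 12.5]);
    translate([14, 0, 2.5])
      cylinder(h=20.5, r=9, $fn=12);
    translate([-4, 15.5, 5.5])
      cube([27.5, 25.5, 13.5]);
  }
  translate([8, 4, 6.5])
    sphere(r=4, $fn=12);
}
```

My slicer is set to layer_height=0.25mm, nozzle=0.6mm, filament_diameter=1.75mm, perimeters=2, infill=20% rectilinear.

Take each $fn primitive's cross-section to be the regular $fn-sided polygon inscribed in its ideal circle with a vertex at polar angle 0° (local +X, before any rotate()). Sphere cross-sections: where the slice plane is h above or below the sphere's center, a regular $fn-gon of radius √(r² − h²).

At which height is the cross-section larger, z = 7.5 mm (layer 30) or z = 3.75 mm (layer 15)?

Layer 30 (z = 7.5): the sphere is not intersected at this z (|z−center|=4.000 > r=3.5); the cube at (13, 14.5) is present — its section is the full 23×22 rectangle (area 506.00 mm²); the cylinder at (14, 0): section is a regular 12-gon, circumradius r=9 (area = (12/2)·9.000²·sin(360°/12) = 243.00 mm²); the cube at (-4, 15.5) (footprint 27.5×25.5) is included at this height (area 701.25 mm²); Taking the union: the regions partially overlap — summed areas 1450.25 mm² minus the doubly-counted overlap 220.50 mm² gives 1229.75 mm² — area = 1229.75 mm²; the r=4 sphere at (8, 4) contributes a regular 12-gon of circumradius √(4²−1²) = 3.873 (area = (12/2)·3.873²·sin(360°/12) = 45.00 mm²); Merging all regions: the regions partially overlap — summed areas 1274.75 mm² minus the doubly-counted overlap 32.22 mm² gives 1242.53 mm² — area = 1242.53 mm². So its area = 1242.53 mm². Layer 15 (z = 3.75): the r=3.5 sphere slices to a regular 12-gon of circumradius 3.491 (√(r²−h²) with h=0.25 from center) (area = (12/2)·3.491²·sin(360°/12) = 36.56 mm²); the cube at (13, 14.5) is not intersected at this z (z outside [4.5, 17]); the cylinder at (14, 0): section is a regular 12-gon, circumradius r=9 (area = (12/2)·9.000²·sin(360°/12) = 243.00 mm²); the cube at (-4, 15.5) is not intersected at this z (z outside [5.5, 19]); Taking the union: the 2 present regions are separate (no shared area or edge), so areas and boundary lengths simply add and each stays a separate island — area = 279.56 mm²; the sphere at (8, 4): section is a regular 12-gon, circumradius = √(r²−h²) = √(4²−2.75²) = 2.905 (area = (12/2)·2.905²·sin(360°/12) = 25.31 mm²); Combining (union): the regions partially overlap — summed areas 304.87 mm² minus the doubly-counted overlap 20.51 mm² gives 284.37 mm² — area = 284.37 mm². So its area = 284.37 mm². Layer 30 is larger (1242.53 vs 284.37 mm²).

layer 30 (z = 7.5 mm)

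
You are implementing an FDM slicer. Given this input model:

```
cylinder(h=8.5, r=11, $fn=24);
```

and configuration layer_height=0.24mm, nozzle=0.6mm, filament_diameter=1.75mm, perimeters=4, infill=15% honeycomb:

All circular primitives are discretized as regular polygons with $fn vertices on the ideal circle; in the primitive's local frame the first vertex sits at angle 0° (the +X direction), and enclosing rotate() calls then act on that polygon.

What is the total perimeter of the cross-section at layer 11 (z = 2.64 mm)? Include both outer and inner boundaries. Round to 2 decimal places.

At z = 2.64 mm: the r=11 cylinder gives a regular 24-gon of circumradius 11 (constant along its height) (perimeter = 2·24·11.000·sin(180°/24) = 68.92 mm). Overall, the cross-section is a single solid region. Total boundary length (outer) = 68.92 mm.

68.92 mm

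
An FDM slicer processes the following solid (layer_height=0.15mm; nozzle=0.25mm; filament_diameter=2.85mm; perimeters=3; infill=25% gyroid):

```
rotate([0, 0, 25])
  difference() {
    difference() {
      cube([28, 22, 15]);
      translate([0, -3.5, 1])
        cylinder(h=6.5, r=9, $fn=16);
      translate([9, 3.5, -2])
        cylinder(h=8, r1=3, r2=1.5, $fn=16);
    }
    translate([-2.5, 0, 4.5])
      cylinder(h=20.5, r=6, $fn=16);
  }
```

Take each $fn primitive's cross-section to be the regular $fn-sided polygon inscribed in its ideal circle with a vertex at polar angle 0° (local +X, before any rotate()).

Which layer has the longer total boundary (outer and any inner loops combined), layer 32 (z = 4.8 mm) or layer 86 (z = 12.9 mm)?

layer 32 (z = 4.8 mm)

Layer 32 (z = 4.8): the cube is present — its section is the full 28×22 rectangle (perimeter 100.00 mm); the r=9 cylinder at (0, -3.5) contributes a regular 16-gon of circumradius 9 (perimeter = 2·16·9.000·sin(180°/16) = 56.19 mm); the cone at (9, 3.5): at t=0.850 of its height the radius interpolates to r₁+(r₂−r₁)t = 1.725, giving a regular 16-gon of that circumradius (perimeter = 2·16·1.725·sin(180°/16) = 10.77 mm); Subtracting the remaining from the first: starting from the 28×22 cube, the r=9 cylinder at (0, -3.5) partially overlaps it — only the 31.71 mm² overlap (of its 247.98 mm²) is removed, clipping the outline; the cone at (9, 3.5) lies wholly inside it (removes its full 9.11 mm² and its 10.77 mm outline becomes a hole wall) — boundary (outer + 1 inner loop) = 107.46 mm; the cylinder at (-2.5, 0): section is a regular 16-gon, circumradius r=6 (perimeter = 2·16·6.000·sin(180°/16) = 37.46 mm); Taking the first minus the rest: starting from the result so far, the r=6 cylinder at (-2.5, 0) misses the remaining region (no effect) — boundary (outer + 1 inner loop) = 107.46 mm; (rotated 25° about Z; rotation is an isometry so areas/perimeters/island counts are preserved). So its perimeter = 107.46 mm. Layer 86 (z = 12.9): the cube is present — its section is the full 28×22 rectangle (perimeter 100.00 mm); the cylinder at (0, -3.5) is absent (z outside [1, 7.5]); the cone at (9, 3.5) does not reach this height (z outside [-2, 6]); Subtracting the remaining from the first: none of the subtracted shapes is present at this height, so the 28×22 cube is unchanged — boundary = 100.00 mm; the r=6 cylinder at (-2.5, 0) gives a regular 16-gon of circumradius 6 (constant along its height) (perimeter = 2·16·6.000·sin(180°/16) = 37.46 mm); After the difference (first − rest): starting from the result so far, the r=6 cylinder at (-2.5, 0) partially overlaps it — only the 13.18 mm² overlap (of its 110.21 mm²) is removed, clipping the outline — boundary = 97.87 mm; (whole slice rotated 25° about Z — lengths, areas and connectivity unchanged). So its perimeter = 97.87 mm. Layer 32 is larger (107.46 vs 97.87 mm).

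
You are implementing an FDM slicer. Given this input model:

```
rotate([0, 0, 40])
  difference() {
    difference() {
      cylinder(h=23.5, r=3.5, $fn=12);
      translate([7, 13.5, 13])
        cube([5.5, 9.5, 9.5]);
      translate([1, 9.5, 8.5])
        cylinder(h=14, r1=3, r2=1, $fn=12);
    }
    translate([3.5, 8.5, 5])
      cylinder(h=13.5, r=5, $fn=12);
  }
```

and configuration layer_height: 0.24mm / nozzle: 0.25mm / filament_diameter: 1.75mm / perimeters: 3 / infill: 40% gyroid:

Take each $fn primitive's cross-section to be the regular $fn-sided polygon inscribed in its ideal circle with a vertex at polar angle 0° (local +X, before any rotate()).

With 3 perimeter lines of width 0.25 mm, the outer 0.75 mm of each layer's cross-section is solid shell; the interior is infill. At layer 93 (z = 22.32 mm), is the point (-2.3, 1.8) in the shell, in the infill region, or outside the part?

At z = 22.32 mm: the r=3.5 cylinder contributes a regular 12-gon of circumradius 3.5; the cube at (7, 13.5) is present — its section is the full 5.5×9.5 rectangle; the cone at (1, 9.5) (r1=3→r2=1) has section circumradius 1.026 here — a regular 12-gon; After the difference (first − rest): starting from the r=3.5 cylinder, the 5.5×9.5 cube at (7, 13.5) misses the remaining region (no effect); the cone at (1, 9.5) misses the remaining region (no effect) — 1 connected region; the cylinder at (3.5, 8.5) is not intersected at this z (z outside [5, 18.5]); Subtracting the remaining from the first: none of the subtracted shapes is present at this height, so the result so far is unchanged — 1 connected region; (rotated 40° about Z; rotation is an isometry so areas/perimeters/island counts are preserved). Overall, the cross-section is a single solid region. Undo the 40° rotation: the query point maps to (-0.605, 2.857) in the un-rotated model frame. The nearest boundary edge runs (-1.75, 3.03)→(0.00, 3.50); distance from the point to it = 0.46 mm. The point is inside the cross-section, 0.46 mm from the nearest boundary — within the 0.75 mm shell band (3 × 0.25).

shell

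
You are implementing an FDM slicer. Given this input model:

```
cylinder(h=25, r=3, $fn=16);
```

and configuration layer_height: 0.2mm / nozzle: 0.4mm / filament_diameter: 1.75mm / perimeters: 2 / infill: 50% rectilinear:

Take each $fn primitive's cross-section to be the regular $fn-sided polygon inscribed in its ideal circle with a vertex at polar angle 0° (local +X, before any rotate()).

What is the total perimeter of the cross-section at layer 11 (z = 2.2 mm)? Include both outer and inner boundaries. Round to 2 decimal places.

18.73 mm

At z = 2.2 mm: the r=3 cylinder contributes a regular 16-gon of circumradius 3 (perimeter = 2·16·3.000·sin(180°/16) = 18.73 mm). Overall, the cross-section is a single solid region. Total boundary length (outer) = 18.73 mm.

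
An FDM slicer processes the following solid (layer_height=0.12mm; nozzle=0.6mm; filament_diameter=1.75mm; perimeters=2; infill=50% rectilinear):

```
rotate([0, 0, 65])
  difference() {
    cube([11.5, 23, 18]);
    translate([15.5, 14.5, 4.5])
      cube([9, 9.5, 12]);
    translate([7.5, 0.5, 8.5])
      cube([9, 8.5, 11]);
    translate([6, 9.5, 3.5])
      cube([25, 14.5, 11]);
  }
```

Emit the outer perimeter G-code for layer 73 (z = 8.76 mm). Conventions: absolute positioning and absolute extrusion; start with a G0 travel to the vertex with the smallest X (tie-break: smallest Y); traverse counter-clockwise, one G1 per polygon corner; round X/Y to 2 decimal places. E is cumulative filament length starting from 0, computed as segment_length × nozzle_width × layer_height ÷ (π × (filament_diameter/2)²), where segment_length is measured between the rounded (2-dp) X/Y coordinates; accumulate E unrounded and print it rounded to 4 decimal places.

G0 X-20.85 Y9.72 Z8.76
G1 X0.00 Y0.00 E0.6886
G1 X4.86 Y10.42 E1.0328
G1 X4.41 Y10.63 E1.0477
G1 X2.72 Y7.01 E1.1672
G1 X-4.99 Y10.60 E1.4218
G1 X-3.30 Y14.23 E1.5417
G1 X-3.75 Y14.44 E1.5566
G1 X-6.07 Y9.45 E1.7213
G1 X-18.31 Y15.16 E2.1256
G1 X-20.85 Y9.72 E2.3053

At z = 8.76 mm: the cube is present — its section is the full 11.5×23 rectangle; the 9×9.5 cube at (15.5, 14.5) contributes its full rectangle; the cube at (7.5, 0.5) (footprint 9×8.5) is included at this height; the cube at (6, 9.5) (footprint 25×14.5) is included at this height; After the difference (first − rest): starting from the 11.5×23 cube, the 9×9.5 cube at (15.5, 14.5) misses the remaining region (no effect); the 9×8.5 cube at (7.5, 0.5) partially overlaps it — only the 34.00 mm² overlap (of its 76.50 mm²) is removed, clipping the outline; the 25×14.5 cube at (6, 9.5) partially overlaps it — only the 74.25 mm² overlap (of its 362.50 mm²) is removed, clipping the outline — 1 connected region; (whole slice rotated 65° about Z — lengths, areas and connectivity unchanged). The outline is a single polygon with 10 vertices. Extrusion per mm of travel: 0.6 × 0.12 / (π × 0.875²) = 0.029934. Accumulating E over each segment gives final E = 2.3053.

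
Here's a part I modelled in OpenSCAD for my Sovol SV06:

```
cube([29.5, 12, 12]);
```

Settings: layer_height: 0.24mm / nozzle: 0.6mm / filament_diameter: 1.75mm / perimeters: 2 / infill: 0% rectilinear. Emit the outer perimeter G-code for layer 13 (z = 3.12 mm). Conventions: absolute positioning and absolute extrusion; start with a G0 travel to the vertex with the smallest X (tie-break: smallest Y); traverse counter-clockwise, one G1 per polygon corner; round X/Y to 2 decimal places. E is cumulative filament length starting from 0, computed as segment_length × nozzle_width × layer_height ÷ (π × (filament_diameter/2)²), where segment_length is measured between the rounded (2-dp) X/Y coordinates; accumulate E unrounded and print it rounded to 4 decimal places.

At z = 3.12 mm: the 29.5×12 cube contributes its full rectangle. The outline is a single polygon with 4 vertices. Extrusion per mm of travel: 0.6 × 0.24 / (π × 0.875²) = 0.059868. Accumulating E over each segment gives final E = 4.9691.

G0 X0.00 Y0.00 Z3.12
G1 X29.50 Y0.00 E1.7661
G1 X29.50 Y12.00 E2.4845
G1 X0.00 Y12.00 E4.2506
G1 X0.00 Y0.00 E4.9691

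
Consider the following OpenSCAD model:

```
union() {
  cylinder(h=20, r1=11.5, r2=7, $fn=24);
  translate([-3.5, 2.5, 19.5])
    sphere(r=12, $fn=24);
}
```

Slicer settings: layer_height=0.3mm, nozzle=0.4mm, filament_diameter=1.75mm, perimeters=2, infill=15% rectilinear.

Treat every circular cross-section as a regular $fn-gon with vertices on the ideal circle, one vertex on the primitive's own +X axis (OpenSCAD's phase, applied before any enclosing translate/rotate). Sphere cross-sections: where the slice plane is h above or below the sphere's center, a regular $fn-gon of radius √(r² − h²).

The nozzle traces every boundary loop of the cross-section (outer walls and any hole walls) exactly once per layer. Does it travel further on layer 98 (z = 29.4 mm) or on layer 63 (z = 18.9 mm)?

Layer 98 (z = 29.4): the cone is not intersected at this z (z outside [0, 20]); the sphere at (-3.5, 2.5): section is a regular 24-gon, circumradius = √(r²−h²) = √(12²−9.9²) = 6.782 (perimeter = 2·24·6.782·sin(180°/24) = 42.49 mm); Merging all regions: only the r=12 sphere at (-3.5, 2.5) is present, so the union is just that shape — boundary = 42.49 mm. So its perimeter = 42.49 mm. Layer 63 (z = 18.9): the cone: at t=0.945 of its height the radius interpolates to r₁+(r₂−r₁)t = 7.248, giving a regular 24-gon of that circumradius (perimeter = 2·24·7.248·sin(180°/24) = 45.41 mm); the sphere at (-3.5, 2.5): section is a regular 24-gon, circumradius = √(r²−h²) = √(12²−0.6²) = 11.985 (perimeter = 2·24·11.985·sin(180°/24) = 75.09 mm); Combining (union): the cone lies entirely inside the r=12 sphere at (-3.5, 2.5), so the union is just the r=12 sphere at (-3.5, 2.5) — boundary = 75.09 mm. So its perimeter = 75.09 mm. Layer 63 is larger (75.09 vs 42.49 mm).

layer 63 (z = 18.9 mm)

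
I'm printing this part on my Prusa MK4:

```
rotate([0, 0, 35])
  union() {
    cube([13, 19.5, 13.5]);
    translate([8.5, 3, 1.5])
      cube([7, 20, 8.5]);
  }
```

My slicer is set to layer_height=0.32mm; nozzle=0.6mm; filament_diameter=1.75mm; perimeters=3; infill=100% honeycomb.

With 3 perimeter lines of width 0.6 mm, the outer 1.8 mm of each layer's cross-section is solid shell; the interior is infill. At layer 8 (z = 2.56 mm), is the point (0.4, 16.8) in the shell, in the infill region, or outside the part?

infill

At z = 2.56 mm: the cube (footprint 13×19.5) is included at this height; the cube at (8.5, 3) is present — its section is the full 7×20 rectangle; Taking the union: the regions partially overlap (shared area 74.25 mm²), so overlapping operands fuse into one piece — 1 connected region; (rotated 35° about Z; rotation is an isometry so areas/perimeters/island counts are preserved). Overall, the cross-section is a single solid region. Undo the 35° rotation: the query point maps to (9.964, 13.532) in the un-rotated model frame. The nearest boundary edge runs (15.50, 23.00)→(15.50, 3.00); distance from the point to it = 5.54 mm. The point is inside the cross-section and 5.54 mm from the nearest boundary — more than the 1.8 mm shell width (3 × 0.6), so it's in the infill interior.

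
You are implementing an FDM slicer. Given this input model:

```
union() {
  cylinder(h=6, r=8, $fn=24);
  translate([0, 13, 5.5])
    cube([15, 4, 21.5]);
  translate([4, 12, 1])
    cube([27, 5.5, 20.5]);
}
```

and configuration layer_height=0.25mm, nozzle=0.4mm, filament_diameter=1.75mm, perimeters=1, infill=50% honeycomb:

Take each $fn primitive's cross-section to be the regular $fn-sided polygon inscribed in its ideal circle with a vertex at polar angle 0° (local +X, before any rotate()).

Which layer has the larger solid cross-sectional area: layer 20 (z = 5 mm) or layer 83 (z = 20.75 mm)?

layer 20 (z = 5 mm)

Layer 20 (z = 5): the cylinder: section is a regular 24-gon, circumradius r=8 (area = (24/2)·8.000²·sin(360°/24) = 198.77 mm²); the cube at (0, 13) does not reach this height (z outside [5.5, 27]); the cube at (4, 12) (footprint 27×5.5) is included at this height (area 148.50 mm²); Taking the union: the 2 present regions are separate (no shared area or edge), so areas and boundary lengths simply add and each stays a separate island — area = 347.27 mm². So its area = 347.27 mm². Layer 83 (z = 20.75): the cylinder is not intersected at this z (z outside [0, 6]); the cube at (0, 13) (footprint 15×4) is included at this height (area 60.00 mm²); the cube at (4, 12) (footprint 27×5.5) is included at this height (area 148.50 mm²); Combining (union): the regions partially overlap — summed areas 208.50 mm² minus the doubly-counted overlap 44.00 mm² gives 164.50 mm² — area = 164.50 mm². So its area = 164.50 mm². Layer 20 is larger (347.27 vs 164.50 mm²).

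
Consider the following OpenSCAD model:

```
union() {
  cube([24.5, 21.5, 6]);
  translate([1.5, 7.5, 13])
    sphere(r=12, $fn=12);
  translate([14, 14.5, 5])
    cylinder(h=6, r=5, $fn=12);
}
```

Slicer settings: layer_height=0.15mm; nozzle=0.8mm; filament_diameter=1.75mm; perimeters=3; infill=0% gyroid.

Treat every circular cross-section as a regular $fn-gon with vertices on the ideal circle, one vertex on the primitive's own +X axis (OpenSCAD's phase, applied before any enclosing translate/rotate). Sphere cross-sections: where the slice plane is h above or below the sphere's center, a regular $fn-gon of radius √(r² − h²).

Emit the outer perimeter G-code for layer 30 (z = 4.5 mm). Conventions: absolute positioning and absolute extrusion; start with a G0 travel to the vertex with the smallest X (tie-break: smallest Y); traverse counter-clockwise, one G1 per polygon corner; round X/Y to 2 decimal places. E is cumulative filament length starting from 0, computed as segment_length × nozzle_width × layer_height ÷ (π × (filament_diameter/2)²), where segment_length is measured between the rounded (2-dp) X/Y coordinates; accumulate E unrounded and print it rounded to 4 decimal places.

G0 X-6.97 Y7.50 Z4.50
G1 X-5.84 Y3.26 E0.2189
G1 X-2.74 Y0.16 E0.4376
G1 X1.50 Y-0.97 E0.6566
G1 X5.12 Y0.00 E0.8435
G1 X24.50 Y0.00 E1.8104
G1 X24.50 Y21.50 E2.8830
G1 X0.00 Y21.50 E4.1054
G1 X0.00 Y15.57 E4.4012
G1 X-2.74 Y14.84 E4.5427
G1 X-5.84 Y11.74 E4.7614
G1 X-6.97 Y7.50 E4.9803

At z = 4.5 mm: the cube is present — its section is the full 24.5×21.5 rectangle; the sphere at (1.5, 7.5): section is a regular 12-gon, circumradius = √(r²−h²) = √(12²−8.5²) = 8.471; the cylinder at (14, 14.5) is absent (z outside [5, 11]); Merging all regions: the regions partially overlap (shared area 129.52 mm²), so overlapping operands fuse into one piece — 1 connected region. The outline is a single polygon with 11 vertices. Extrusion per mm of travel: 0.8 × 0.15 / (π × 0.875²) = 0.049890. Accumulating E over each segment gives final E = 4.9803.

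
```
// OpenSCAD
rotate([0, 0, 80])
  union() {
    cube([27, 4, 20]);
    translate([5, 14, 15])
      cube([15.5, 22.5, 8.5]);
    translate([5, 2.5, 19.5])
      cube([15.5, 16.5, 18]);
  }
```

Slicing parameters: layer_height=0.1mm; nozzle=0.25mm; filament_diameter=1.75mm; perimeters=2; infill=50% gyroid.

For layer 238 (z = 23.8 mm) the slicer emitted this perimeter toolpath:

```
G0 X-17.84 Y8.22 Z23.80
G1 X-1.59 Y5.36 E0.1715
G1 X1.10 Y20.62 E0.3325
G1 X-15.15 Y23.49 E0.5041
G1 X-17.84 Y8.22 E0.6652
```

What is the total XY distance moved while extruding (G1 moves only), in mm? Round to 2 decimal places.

64.00 mm

Sum the Euclidean lengths of each G1 segment: total = 64.00 mm.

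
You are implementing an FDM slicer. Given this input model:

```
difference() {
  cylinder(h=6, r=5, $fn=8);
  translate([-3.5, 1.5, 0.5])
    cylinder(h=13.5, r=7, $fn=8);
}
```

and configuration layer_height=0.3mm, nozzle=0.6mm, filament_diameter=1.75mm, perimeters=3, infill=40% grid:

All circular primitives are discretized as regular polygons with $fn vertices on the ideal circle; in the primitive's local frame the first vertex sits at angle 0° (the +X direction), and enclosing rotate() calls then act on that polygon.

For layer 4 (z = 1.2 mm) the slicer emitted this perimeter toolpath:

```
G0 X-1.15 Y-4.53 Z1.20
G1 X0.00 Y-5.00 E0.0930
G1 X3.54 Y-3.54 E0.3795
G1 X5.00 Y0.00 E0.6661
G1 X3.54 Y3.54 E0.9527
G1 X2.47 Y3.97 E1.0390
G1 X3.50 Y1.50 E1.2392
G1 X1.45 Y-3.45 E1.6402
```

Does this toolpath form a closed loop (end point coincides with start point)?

Start point (G0): (-1.15, -4.53). End point (last G1): the path does not return to the start — open.

no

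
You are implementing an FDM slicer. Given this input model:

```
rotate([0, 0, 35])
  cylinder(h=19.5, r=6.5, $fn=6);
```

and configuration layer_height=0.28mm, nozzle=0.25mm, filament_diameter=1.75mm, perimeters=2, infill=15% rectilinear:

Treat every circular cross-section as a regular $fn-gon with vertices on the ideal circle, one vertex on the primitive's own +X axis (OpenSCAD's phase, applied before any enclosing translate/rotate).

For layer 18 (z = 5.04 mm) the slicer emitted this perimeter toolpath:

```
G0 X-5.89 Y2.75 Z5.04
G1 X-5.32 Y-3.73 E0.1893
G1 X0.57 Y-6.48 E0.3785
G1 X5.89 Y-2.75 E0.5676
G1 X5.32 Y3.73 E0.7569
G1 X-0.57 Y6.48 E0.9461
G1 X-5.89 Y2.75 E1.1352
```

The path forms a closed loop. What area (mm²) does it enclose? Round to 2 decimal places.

Apply the shoelace formula to the sequence of (X, Y) vertices; enclosed area = 109.80 mm².

109.80 mm²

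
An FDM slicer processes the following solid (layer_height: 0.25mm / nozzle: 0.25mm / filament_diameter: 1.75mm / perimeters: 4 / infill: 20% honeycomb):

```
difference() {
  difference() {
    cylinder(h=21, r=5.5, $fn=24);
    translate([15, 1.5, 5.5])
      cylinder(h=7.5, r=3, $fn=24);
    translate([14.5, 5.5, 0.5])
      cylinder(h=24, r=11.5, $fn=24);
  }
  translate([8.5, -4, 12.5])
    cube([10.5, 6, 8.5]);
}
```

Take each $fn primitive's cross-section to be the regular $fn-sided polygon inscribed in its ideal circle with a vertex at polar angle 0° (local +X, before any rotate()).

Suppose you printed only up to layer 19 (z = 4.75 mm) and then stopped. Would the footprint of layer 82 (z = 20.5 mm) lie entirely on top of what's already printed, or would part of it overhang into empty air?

Compare the two slices. At z = 4.75: the r=5.5 cylinder gives a regular 24-gon of circumradius 5.5 (constant along its height) (area = (24/2)·5.500²·sin(360°/24) = 93.95 mm²); the cylinder at (15, 1.5) is not intersected at this z (z outside [5.5, 13]); the cylinder at (14.5, 5.5): section is a regular 24-gon, circumradius r=11.5 (area = (24/2)·11.500²·sin(360°/24) = 410.75 mm²); After the difference (first − rest): starting from the r=5.5 cylinder (93.95 mm²), the r=11.5 cylinder at (14.5, 5.5) partially overlaps it — only the 5.84 mm² overlap (of its 410.75 mm²) is removed, clipping the outline — area = 88.11 mm²; the cube at (8.5, -4) is absent (z outside [12.5, 21]); After the difference (first − rest): none of the subtracted shapes is present at this height, so the result so far is unchanged — area = 88.11 mm². At z = 20.5: the r=5.5 cylinder contributes a regular 24-gon of circumradius 5.5 (area = (24/2)·5.500²·sin(360°/24) = 93.95 mm²); the cylinder at (15, 1.5) does not reach this height (z outside [5.5, 13]); the cylinder at (14.5, 5.5): section is a regular 24-gon, circumradius r=11.5 (area = (24/2)·11.500²·sin(360°/24) = 410.75 mm²); Taking the first minus the rest: starting from the r=5.5 cylinder (93.95 mm²), the r=11.5 cylinder at (14.5, 5.5) partially overlaps it — only the 5.84 mm² overlap (of its 410.75 mm²) is removed, clipping the outline — area = 88.11 mm²; the cube at (8.5, -4) (footprint 10.5×6) is included at this height (area 63.00 mm²); Taking the first minus the rest: starting from the result so far (88.11 mm²), the 10.5×6 cube at (8.5, -4) misses the remaining region (no effect) — area = 88.11 mm². Checking containment: the cross-section at z = 20.5 is a subset of the cross-section at z = 4.75.

entirely on top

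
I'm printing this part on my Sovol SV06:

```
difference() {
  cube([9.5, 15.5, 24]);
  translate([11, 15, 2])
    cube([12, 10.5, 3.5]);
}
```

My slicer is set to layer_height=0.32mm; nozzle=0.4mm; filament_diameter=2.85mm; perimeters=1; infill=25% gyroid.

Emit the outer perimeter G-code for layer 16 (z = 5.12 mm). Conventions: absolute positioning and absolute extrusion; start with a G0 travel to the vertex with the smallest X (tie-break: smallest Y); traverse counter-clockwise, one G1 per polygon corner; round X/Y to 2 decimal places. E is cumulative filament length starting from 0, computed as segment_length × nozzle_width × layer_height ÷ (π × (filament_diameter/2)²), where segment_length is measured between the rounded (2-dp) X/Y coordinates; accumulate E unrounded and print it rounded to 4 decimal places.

At z = 5.12 mm: the cube (footprint 9.5×15.5) is included at this height; the cube at (11, 15) (footprint 12×10.5) is included at this height; Subtracting the remaining from the first: starting from the 9.5×15.5 cube, the 12×10.5 cube at (11, 15) misses the remaining region (no effect) — 1 connected region. The outline is a single polygon with 4 vertices. Extrusion per mm of travel: 0.4 × 0.32 / (π × 1.425²) = 0.020065. Accumulating E over each segment gives final E = 1.0032.

G0 X0.00 Y0.00 Z5.12
G1 X9.50 Y0.00 E0.1906
G1 X9.50 Y15.50 E0.5016
G1 X0.00 Y15.50 E0.6922
G1 X0.00 Y0.00 E1.0032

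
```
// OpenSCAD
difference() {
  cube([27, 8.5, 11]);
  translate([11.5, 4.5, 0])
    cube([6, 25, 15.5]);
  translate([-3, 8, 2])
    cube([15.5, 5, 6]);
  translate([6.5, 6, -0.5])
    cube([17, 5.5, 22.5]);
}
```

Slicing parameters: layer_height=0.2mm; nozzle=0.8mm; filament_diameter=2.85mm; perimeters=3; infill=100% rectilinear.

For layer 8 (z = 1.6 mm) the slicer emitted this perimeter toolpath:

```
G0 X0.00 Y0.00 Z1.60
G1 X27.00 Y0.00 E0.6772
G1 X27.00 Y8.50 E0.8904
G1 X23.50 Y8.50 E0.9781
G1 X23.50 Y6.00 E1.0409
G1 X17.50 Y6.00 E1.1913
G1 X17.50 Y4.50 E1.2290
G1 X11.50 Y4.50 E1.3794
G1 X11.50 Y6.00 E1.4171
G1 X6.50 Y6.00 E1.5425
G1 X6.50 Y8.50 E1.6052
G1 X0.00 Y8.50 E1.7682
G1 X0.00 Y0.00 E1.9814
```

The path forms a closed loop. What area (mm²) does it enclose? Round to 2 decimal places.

Apply the shoelace formula to the sequence of (X, Y) vertices; enclosed area = 178.00 mm².

178.00 mm²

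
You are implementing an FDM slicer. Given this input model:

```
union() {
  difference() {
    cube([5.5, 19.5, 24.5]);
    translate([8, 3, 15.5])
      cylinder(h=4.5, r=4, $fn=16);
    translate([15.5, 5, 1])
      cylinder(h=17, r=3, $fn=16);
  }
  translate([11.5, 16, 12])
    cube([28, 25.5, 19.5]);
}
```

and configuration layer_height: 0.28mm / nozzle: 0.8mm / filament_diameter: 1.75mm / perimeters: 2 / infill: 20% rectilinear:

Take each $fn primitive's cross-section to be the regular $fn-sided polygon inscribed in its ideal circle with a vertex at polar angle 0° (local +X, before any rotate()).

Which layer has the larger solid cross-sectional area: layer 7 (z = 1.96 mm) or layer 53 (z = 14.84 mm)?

layer 53 (z = 14.84 mm)

Layer 7 (z = 1.96): the cube (footprint 5.5×19.5) is included at this height (area 107.25 mm²); the cylinder at (8, 3) does not reach this height (z outside [15.5, 20]); the cylinder at (15.5, 5): section is a regular 16-gon, circumradius r=3 (area = (16/2)·3.000²·sin(360°/16) = 27.55 mm²); Taking the first minus the rest: starting from the 5.5×19.5 cube (107.25 mm²), the r=3 cylinder at (15.5, 5) misses the remaining region (no effect) — area = 107.25 mm²; the cube at (11.5, 16) does not reach this height (z outside [12, 31.5]); Merging all regions: only that combined region is present, so the union is just that shape — area = 107.25 mm². So its area = 107.25 mm². Layer 53 (z = 14.84): the 5.5×19.5 cube contributes its full rectangle (area 107.25 mm²); the cylinder at (8, 3) does not reach this height (z outside [15.5, 20]); the cylinder at (15.5, 5): section is a regular 16-gon, circumradius r=3 (area = (16/2)·3.000²·sin(360°/16) = 27.55 mm²); Taking the first minus the rest: starting from the 5.5×19.5 cube (107.25 mm²), the r=3 cylinder at (15.5, 5) misses the remaining region (no effect) — area = 107.25 mm²; the cube at (11.5, 16) is present — its section is the full 28×25.5 rectangle (area 714.00 mm²); Combining (union): the 2 present regions are separate (no shared area or edge), so areas and boundary lengths simply add and each stays a separate island — area = 821.25 mm². So its area = 821.25 mm². Layer 53 is larger (821.25 vs 107.25 mm²).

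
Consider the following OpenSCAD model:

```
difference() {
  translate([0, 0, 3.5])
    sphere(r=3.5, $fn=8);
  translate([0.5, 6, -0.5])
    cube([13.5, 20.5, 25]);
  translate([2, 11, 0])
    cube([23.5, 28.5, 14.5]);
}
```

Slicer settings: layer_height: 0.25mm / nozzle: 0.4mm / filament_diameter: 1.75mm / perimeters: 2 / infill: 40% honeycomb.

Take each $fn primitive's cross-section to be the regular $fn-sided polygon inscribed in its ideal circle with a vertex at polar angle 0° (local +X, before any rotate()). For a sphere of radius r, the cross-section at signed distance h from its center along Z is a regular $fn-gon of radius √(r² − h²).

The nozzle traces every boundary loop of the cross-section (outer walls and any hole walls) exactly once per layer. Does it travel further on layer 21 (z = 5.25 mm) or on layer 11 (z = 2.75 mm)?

Layer 21 (z = 5.25): the r=3.5 sphere slices to a regular 8-gon of circumradius 3.031 (√(r²−h²) with h=1.75 from center) (perimeter = 2·8·3.031·sin(180°/8) = 18.56 mm); the 13.5×20.5 cube at (0.5, 6) contributes its full rectangle (perimeter 68.00 mm); the 23.5×28.5 cube at (2, 11) contributes its full rectangle (perimeter 104.00 mm); After the difference (first − rest): starting from the r=3.5 sphere, the 13.5×20.5 cube at (0.5, 6) misses the remaining region (no effect); the 23.5×28.5 cube at (2, 11) misses the remaining region (no effect) — boundary = 18.56 mm. So its perimeter = 18.56 mm. Layer 11 (z = 2.75): the sphere: section is a regular 8-gon, circumradius = √(r²−h²) = √(3.5²−0.75²) = 3.419 (perimeter = 2·8·3.419·sin(180°/8) = 20.93 mm); the 13.5×20.5 cube at (0.5, 6) contributes its full rectangle (perimeter 68.00 mm); the cube at (2, 11) (footprint 23.5×28.5) is included at this height (perimeter 104.00 mm); After the difference (first − rest): starting from the r=3.5 sphere, the 13.5×20.5 cube at (0.5, 6) misses the remaining region (no effect); the 23.5×28.5 cube at (2, 11) misses the remaining region (no effect) — boundary = 20.93 mm. So its perimeter = 20.93 mm. Layer 11 is larger (20.93 vs 18.56 mm).

layer 11 (z = 2.75 mm)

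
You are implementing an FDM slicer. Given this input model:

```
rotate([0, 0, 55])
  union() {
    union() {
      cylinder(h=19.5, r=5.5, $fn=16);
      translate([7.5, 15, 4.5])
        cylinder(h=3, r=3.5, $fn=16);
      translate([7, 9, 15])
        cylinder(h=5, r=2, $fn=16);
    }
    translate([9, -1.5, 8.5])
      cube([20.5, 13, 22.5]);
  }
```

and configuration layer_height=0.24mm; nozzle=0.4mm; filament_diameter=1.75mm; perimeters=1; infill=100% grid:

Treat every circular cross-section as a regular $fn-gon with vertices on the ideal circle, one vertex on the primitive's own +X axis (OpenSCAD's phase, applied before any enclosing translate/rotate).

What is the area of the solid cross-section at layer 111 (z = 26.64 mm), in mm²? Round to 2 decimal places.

At z = 26.64 mm: the cylinder does not reach this height (z outside [0, 19.5]); the cylinder at (7.5, 15) does not reach this height (z outside [4.5, 7.5]); the cylinder at (7, 9) is not intersected at this z (z outside [15, 20]); Taking the union: nothing is present at this height; the 20.5×13 cube at (9, -1.5) contributes its full rectangle (area 266.50 mm²); Merging all regions: only the 20.5×13 cube at (9, -1.5) is present, so the union is just that shape — area = 266.50 mm²; (whole slice rotated 55° about Z — lengths, areas and connectivity unchanged). Overall, the cross-section is a single solid region. Net area = 266.50 mm².

266.50 mm²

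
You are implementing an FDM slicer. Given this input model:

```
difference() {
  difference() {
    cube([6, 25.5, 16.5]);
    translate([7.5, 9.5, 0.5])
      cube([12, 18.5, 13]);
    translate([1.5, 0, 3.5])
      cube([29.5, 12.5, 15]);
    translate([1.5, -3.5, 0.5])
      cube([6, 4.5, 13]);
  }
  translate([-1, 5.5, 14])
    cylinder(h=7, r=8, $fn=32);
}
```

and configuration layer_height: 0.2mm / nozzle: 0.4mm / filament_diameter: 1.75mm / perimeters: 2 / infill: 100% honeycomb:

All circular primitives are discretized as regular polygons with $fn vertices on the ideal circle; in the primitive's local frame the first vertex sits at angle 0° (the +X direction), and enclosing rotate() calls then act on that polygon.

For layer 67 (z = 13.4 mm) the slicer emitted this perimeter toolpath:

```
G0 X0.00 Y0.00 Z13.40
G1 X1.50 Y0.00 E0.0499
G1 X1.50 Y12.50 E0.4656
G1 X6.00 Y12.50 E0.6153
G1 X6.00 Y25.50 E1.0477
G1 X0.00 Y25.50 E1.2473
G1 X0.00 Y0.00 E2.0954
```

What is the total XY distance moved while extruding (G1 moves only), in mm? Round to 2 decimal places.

Sum the Euclidean lengths of each G1 segment: total = 63.00 mm.

63.00 mm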